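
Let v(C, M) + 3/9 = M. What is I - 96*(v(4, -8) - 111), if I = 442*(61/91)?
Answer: 82266/7 ≈ 11752.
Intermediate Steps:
I = 2074/7 (I = 442*(61*(1/91)) = 442*(61/91) = 2074/7 ≈ 296.29)
v(C, M) = -1/3 + M
I - 96*(v(4, -8) - 111) = 2074/7 - 96*((-1/3 - 8) - 111) = 2074/7 - 96*(-25/3 - 111) = 2074/7 - 96*(-358/3) = 2074/7 + 11456 = 82266/7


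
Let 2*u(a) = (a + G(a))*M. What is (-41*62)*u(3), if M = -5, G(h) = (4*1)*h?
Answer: 95325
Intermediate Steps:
G(h) = 4*h
u(a) = -25*a/2 (u(a) = ((a + 4*a)*(-5))/2 = ((5*a)*(-5))/2 = (-25*a)/2 = -25*a/2)
(-41*62)*u(3) = (-41*62)*(-25/2*3) = -2542*(-75/2) = 95325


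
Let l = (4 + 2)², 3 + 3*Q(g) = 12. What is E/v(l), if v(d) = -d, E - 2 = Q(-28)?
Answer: -5/36 ≈ -0.13889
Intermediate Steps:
Q(g) = 3 (Q(g) = -1 + (⅓)*12 = -1 + 4 = 3)
E = 5 (E = 2 + 3 = 5)
l = 36 (l = 6² = 36)
E/v(l) = 5/((-1*36)) = 5/(-36) = 5*(-1/36) = -5/36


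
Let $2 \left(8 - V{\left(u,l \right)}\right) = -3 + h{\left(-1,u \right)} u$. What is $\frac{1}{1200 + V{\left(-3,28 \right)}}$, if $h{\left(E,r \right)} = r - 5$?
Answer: $\frac{2}{2395} \approx 0.00083507$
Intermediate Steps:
$h{\left(E,r \right)} = -5 + r$ ($h{\left(E,r \right)} = r - 5 = -5 + r$)
$V{\left(u,l \right)} = \frac{19}{2} - \frac{u \left(-5 + u\right)}{2}$ ($V{\left(u,l \right)} = 8 - \frac{-3 + \left(-5 + u\right) u}{2} = 8 - \frac{-3 + u \left(-5 + u\right)}{2} = 8 - \left(- \frac{3}{2} + \frac{u \left(-5 + u\right)}{2}\right) = \frac{19}{2} - \frac{u \left(-5 + u\right)}{2}$)
$\frac{1}{1200 + V{\left(-3,28 \right)}} = \frac{1}{1200 + \left(\frac{19}{2} - - \frac{3 \left(-5 - 3\right)}{2}\right)} = \frac{1}{1200 + \left(\frac{19}{2} - \left(- \frac{3}{2}\right) \left(-8\right)\right)} = \frac{1}{1200 + \left(\frac{19}{2} - 12\right)} = \frac{1}{1200 - \frac{5}{2}} = \frac{1}{\frac{2395}{2}} = \frac{2}{2395}$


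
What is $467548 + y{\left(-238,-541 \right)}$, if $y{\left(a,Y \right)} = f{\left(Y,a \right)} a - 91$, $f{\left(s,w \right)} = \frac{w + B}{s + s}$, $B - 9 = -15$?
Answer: $\frac{252865201}{541} \approx 4.674 \cdot 10^{5}$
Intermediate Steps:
$B = -6$ ($B = 9 - 15 = -6$)
$f{\left(s,w \right)} = \frac{-6 + w}{2 s}$ ($f{\left(s,w \right)} = \frac{w - 6}{s + s} = \frac{-6 + w}{2 s}$)
$y{\left(a,Y \right)} = -91 + \frac{a \left(-6 + a\right)}{2 Y}$ ($y{\left(a,Y \right)} = \frac{-6 + a}{2 Y} a - 91 = \frac{a \left(-6 + a\right)}{2 Y} - 91 = -91 + \frac{a \left(-6 + a\right)}{2 Y}$)
$467548 + y{\left(-238,-541 \right)} = 467548 + \frac{\left(-182\right) \left(-541\right) - 238 \left(-6 - 238\right)}{2 \left(-541\right)} = 467548 + \frac{1}{2} \left(- \frac{1}{541}\right) \left(98462 - -58072\right) = 467548 + \frac{1}{2} \left(- \frac{1}{541}\right) \left(98462 + 58072\right) = 467548 + \frac{1}{2} \left(- \frac{1}{541}\right) 156534 = 467548 - \frac{78267}{541} = \frac{252865201}{541}$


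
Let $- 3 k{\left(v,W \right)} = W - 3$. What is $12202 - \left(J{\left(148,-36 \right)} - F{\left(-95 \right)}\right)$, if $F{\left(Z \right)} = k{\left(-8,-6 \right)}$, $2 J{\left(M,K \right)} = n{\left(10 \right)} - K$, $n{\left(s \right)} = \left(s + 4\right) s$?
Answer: $12117$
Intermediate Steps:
$n{\left(s \right)} = s \left(4 + s\right)$ ($n{\left(s \right)} = \left(4 + s\right) s = s \left(4 + s\right)$)
$J{\left(M,K \right)} = 70 - \frac{K}{2}$ ($J{\left(M,K \right)} = \frac{10 \left(4 + 10\right) - K}{2} = \frac{10 \cdot 14 - K}{2} = \frac{140 - K}{2} = 70 - \frac{K}{2}$)
$k{\left(v,W \right)} = 1 - \frac{W}{3}$ ($k{\left(v,W \right)} = - \frac{W - 3}{3} = - \frac{-3 + W}{3} = 1 - \frac{W}{3}$)
$F{\left(Z \right)} = 3$ ($F{\left(Z \right)} = 1 - -2 = 1 + 2 = 3$)
$12202 - \left(J{\left(148,-36 \right)} - F{\left(-95 \right)}\right) = 12202 - \left(\left(70 - -18\right) - 3\right) = 12202 - \left(\left(70 + 18\right) - 3\right) = 12202 - \left(88 - 3\right) = 12202 - 85 = 12117$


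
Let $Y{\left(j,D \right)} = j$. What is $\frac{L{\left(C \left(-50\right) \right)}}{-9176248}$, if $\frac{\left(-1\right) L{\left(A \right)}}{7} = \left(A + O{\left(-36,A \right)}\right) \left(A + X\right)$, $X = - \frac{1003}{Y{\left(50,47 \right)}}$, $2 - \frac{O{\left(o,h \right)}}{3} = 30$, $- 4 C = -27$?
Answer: $\frac{52749039}{458812400} \approx 0.11497$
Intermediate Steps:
$C = \frac{27}{4}$ ($C = \left(- \frac{1}{4}\right) \left(-27\right) = \frac{27}{4} \approx 6.75$)
$O{\left(o,h \right)} = -84$ ($O{\left(o,h \right)} = 6 - 90 = -84$)
$X = - \frac{1003}{50} \approx -20.06$
$L{\left(A \right)} = - 7 \left(-84 + A\right) \left(- \frac{1003}{50} + A\right)$ ($L{\left(A \right)} = - 7 \left(A - 84\right) \left(A - \frac{1003}{50}\right) = - 7 \left(-84 + A\right) \left(- \frac{1003}{50} + A\right)$)
$\frac{L{\left(C \left(-50\right) \right)}}{-9176248} = \frac{- \frac{294882}{25} - 7 \left(\frac{27}{4} \left(-50\right)\right)^{2} + \frac{36421 \cdot \frac{27}{4} \left(-50\right)}{50}}{-9176248} = \left(- \frac{294882}{25} - 7 \left(- \frac{675}{2}\right)^{2} + \frac{36421}{50} \left(- \frac{675}{2}\right)\right) \left(- \frac{1}{9176248}\right) = \left(- \frac{294882}{25} - \frac{3189375}{4} - \frac{983367}{4}\right) \left(- \frac{1}{9176248}\right) = \left(- \frac{52749039}{50}\right) \left(- \frac{1}{9176248}\right) = \frac{52749039}{458812400}$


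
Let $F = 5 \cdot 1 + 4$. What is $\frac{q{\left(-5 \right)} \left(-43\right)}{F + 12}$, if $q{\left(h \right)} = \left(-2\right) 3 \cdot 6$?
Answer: $\frac{516}{7} \approx 73.714$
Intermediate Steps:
$q{\left(h \right)} = -36$ ($q{\left(h \right)} = \left(-6\right) 6 = -36$)
$F = 9$ ($F = 5 + 4 = 9$)
$\frac{q{\left(-5 \right)} \left(-43\right)}{F + 12} = \frac{\left(-36\right) \left(-43\right)}{9 + 12} = \frac{1548}{21} = 1548 \cdot \frac{1}{21} = \frac{516}{7}$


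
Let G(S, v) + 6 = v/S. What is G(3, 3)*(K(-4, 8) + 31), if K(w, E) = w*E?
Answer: 5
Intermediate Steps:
G(S, v) = -6 + v/S
K(w, E) = E*w
G(3, 3)*(K(-4, 8) + 31) = (-6 + 3/3)*(8*(-4) + 31) = (-6 + 3*(⅓))*(-32 + 31) = (-6 + 1)*(-1) = -5*(-1) = 5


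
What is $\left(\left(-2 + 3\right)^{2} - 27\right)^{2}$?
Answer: $676$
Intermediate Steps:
$\left(\left(-2 + 3\right)^{2} - 27\right)^{2} = \left(1^{2} - 27\right)^{2} = \left(1 - 27\right)^{2} = \left(-26\right)^{2} = 676$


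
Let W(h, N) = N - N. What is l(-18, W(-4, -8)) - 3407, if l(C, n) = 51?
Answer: -3356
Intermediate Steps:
W(h, N) = 0
l(-18, W(-4, -8)) - 3407 = 51 - 3407 = -3356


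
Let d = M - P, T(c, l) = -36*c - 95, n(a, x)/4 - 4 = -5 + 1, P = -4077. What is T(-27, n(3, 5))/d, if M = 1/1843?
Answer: 1616311/7513912 ≈ 0.21511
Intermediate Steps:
M = 1/1843 ≈ 0.00054259
n(a, x) = 0 (n(a, x) = 16 + 4*(-5 + 1) = 16 + 4*(-4) = 16 - 16 = 0)
T(c, l) = -95 - 36*c
d = 7513912/1843 (d = 1/1843 - 1*(-4077) = 1/1843 + 4077 = 7513912/1843 ≈ 4077.0)
T(-27, n(3, 5))/d = (-95 - 36*(-27))/(7513912/1843) = (-95 + 972)*(1843/7513912) = 877*(1843/7513912) = 1616311/7513912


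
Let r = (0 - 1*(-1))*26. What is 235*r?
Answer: 6110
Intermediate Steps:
r = 26 (r = (0 + 1)*26 = 1*26 = 26)
235*r = 235*26 = 6110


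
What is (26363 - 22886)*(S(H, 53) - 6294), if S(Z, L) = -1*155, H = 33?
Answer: -22423173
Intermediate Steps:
S(Z, L) = -155
(26363 - 22886)*(S(H, 53) - 6294) = (26363 - 22886)*(-155 - 6294) = 3477*(-6449) = -22423173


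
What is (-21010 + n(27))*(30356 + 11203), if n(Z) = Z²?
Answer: -842858079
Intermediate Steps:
(-21010 + n(27))*(30356 + 11203) = (-21010 + 27²)*(30356 + 11203) = (-21010 + 729)*41559 = -20281*41559 = -842858079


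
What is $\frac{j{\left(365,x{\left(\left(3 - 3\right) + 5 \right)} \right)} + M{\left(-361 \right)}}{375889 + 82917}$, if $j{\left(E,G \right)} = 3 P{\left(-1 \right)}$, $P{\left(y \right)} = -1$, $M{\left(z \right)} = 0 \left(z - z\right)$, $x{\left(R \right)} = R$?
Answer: $- \frac{3}{458806} \approx -6.5387 \cdot 10^{-6}$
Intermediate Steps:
$M{\left(z \right)} = 0$ ($M{\left(z \right)} = 0 \cdot 0 = 0$)
$j{\left(E,G \right)} = -3$ ($j{\left(E,G \right)} = 3 \left(-1\right) = -3$)
$\frac{j{\left(365,x{\left(\left(3 - 3\right) + 5 \right)} \right)} + M{\left(-361 \right)}}{375889 + 82917} = \frac{-3 + 0}{375889 + 82917} = - \frac{3}{458806}$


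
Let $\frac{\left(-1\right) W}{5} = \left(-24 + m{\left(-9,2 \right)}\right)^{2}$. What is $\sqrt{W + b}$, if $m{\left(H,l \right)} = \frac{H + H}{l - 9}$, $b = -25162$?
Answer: $\frac{i \sqrt{1345438}}{7} \approx 165.7 i$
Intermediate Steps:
$m{\left(H,l \right)} = \frac{2 H}{-9 + l}$
$W = - \frac{112500}{49}$ ($W = - 5 \left(-24 + 2 \left(-9\right) \frac{1}{-9 + 2}\right)^{2} = - 5 \left(-24 + 2 \left(-9\right) \frac{1}{-7}\right)^{2} = - 5 \left(-24 + 2 \left(-9\right) \left(- \frac{1}{7}\right)\right)^{2} = - 5 \left(-24 + \frac{18}{7}\right)^{2} = - 5 \left(- \frac{150}{7}\right)^{2} = \left(-5\right) \frac{22500}{49} = - \frac{112500}{49} \approx -2295.9$)
$\sqrt{W + b} = \sqrt{- \frac{112500}{49} - 25162} = \sqrt{- \frac{1345438}{49}} = \frac{i \sqrt{1345438}}{7}$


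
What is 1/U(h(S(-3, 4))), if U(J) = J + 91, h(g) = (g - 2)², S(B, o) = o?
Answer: 1/95 ≈ 0.010526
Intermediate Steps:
h(g) = (-2 + g)²
U(J) = 91 + J
1/U(h(S(-3, 4))) = 1/(91 + (-2 + 4)²) = 1/(91 + 2²) = 1/(91 + 4) = 1/95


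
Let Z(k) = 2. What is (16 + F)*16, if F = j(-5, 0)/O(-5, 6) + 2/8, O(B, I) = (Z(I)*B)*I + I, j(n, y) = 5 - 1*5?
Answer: 260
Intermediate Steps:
j(n, y) = 0 (j(n, y) = 5 - 5 = 0)
O(B, I) = I + 2*B*I (O(B, I) = (2*B)*I + I = 2*B*I + I = I + 2*B*I)
F = 1/4 (F = 0/((6*(1 + 2*(-5)))) + 2/8 = 0/((6*(1 - 10))) + 2*(1/8) = 0/((6*(-9))) + 1/4 = 0/(-54) + 1/4 = 0*(-1/54) + 1/4 = 0 + 1/4 = 1/4 ≈ 0.25000)
(16 + F)*16 = (16 + 1/4)*16 = (65/4)*16 = 260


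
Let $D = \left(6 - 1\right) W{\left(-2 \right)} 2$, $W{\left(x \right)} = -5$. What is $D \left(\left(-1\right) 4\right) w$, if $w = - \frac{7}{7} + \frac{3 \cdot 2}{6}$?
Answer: $0$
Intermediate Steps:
$D = -50$ ($D = \left(6 - 1\right) \left(-5\right) 2 = 5 \left(-5\right) 2 = \left(-25\right) 2 = -50$)
$w = 0$ ($w = \left(-7\right) \frac{1}{7} + 6 \cdot \frac{1}{6} = -1 + 1 = 0$)
$D \left(\left(-1\right) 4\right) w = - 50 \left(\left(-1\right) 4\right) 0 = \left(-50\right) \left(-4\right) 0 = 200 \cdot 0 = 0$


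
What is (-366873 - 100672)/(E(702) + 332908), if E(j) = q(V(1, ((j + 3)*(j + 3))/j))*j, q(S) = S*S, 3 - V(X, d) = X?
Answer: -467545/335716 ≈ -1.3927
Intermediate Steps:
V(X, d) = 3 - X
q(S) = S**2
E(j) = 4*j (E(j) = (3 - 1*1)**2*j = (3 - 1)**2*j = 2**2*j = 4*j)
(-366873 - 100672)/(E(702) + 332908) = (-366873 - 100672)/(4*702 + 332908) = -467545/(2808 + 332908) = -467545/335716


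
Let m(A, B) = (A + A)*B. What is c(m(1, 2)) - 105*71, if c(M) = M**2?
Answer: -7439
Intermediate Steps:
m(A, B) = 2*A*B (m(A, B) = (2*A)*B = 2*A*B)
c(m(1, 2)) - 105*71 = (2*1*2)**2 - 105*71 = 4**2 - 7455 = 16 - 7455 = -7439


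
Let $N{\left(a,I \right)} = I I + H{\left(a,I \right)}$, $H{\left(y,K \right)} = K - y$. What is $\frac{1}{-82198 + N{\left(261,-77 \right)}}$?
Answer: $- \frac{1}{76607} \approx -1.3054 \cdot 10^{-5}$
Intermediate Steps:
$N{\left(a,I \right)} = I + I^{2} - a$ ($N{\left(a,I \right)} = I I + \left(I - a\right) = I^{2} + \left(I - a\right) = I + I^{2} - a$)
$\frac{1}{-82198 + N{\left(261,-77 \right)}} = \frac{1}{-82198 - \left(338 - 5929\right)} = \frac{1}{-82198 - -5591} = \frac{1}{-82198 + 5591} = \frac{1}{-76607} = - \frac{1}{76607}$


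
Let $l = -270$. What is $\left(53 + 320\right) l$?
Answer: $-100710$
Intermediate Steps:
$\left(53 + 320\right) l = \left(53 + 320\right) \left(-270\right) = 373 \left(-270\right) = -100710$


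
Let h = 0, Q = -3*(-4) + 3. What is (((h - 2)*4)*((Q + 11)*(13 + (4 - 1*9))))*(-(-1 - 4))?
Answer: -8320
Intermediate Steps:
Q = 15 (Q = 12 + 3 = 15)
(((h - 2)*4)*((Q + 11)*(13 + (4 - 1*9))))*(-(-1 - 4)) = (((0 - 2)*4)*((15 + 11)*(13 + (4 - 1*9))))*(-(-1 - 4)) = ((-2*4)*(26*(13 + (4 - 9))))*(-1*(-5)) = -208*(13 - 5)*5 = -208*8*5 = -8*208*5 = -1664*5 = -8320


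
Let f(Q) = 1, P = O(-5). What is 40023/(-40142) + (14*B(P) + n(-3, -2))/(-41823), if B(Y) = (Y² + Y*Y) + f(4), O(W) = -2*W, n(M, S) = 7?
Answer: -1787122511/1678858866 ≈ -1.0645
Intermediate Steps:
P = 10 (P = -2*(-5) = 10)
B(Y) = 1 + 2*Y² (B(Y) = (Y² + Y*Y) + 1 = (Y² + Y²) + 1 = 2*Y² + 1 = 1 + 2*Y²)
40023/(-40142) + (14*B(P) + n(-3, -2))/(-41823) = 40023/(-40142) + (14*(1 + 2*10²) + 7)/(-41823) = 40023*(-1/40142) + (14*(1 + 2*100) + 7)*(-1/41823) = -40023/40142 + (14*(1 + 200) + 7)*(-1/41823) = -40023/40142 + (14*201 + 7)*(-1/41823) = -40023/40142 + (2814 + 7)*(-1/41823) = -40023/40142 + 2821*(-1/41823) = -40023/40142 - 2821/41823 = -1787122511/1678858866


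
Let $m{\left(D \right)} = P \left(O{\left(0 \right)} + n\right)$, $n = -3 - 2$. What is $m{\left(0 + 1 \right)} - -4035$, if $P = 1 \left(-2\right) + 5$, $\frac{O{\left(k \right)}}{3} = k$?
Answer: $4020$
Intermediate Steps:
$O{\left(k \right)} = 3 k$
$P = 3$ ($P = -2 + 5 = 3$)
$n = -5$ ($n = -3 - 2 = -5$)
$m{\left(D \right)} = -15$ ($m{\left(D \right)} = 3 \left(3 \cdot 0 - 5\right) = 3 \left(0 - 5\right) = 3 \left(-5\right) = -15$)
$m{\left(0 + 1 \right)} - -4035 = -15 - -4035 = -15 + 4035 = 4020$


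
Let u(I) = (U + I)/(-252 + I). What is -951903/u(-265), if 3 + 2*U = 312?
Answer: -984267702/221 ≈ -4.4537e+6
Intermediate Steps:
U = 309/2 (U = -3/2 + (½)*312 = -3/2 + 156 = 309/2 ≈ 154.50)
u(I) = (309/2 + I)/(-252 + I)
-951903/u(-265) = -951903*(-252 - 265)/(309/2 - 265) = -951903/(-221/2/(-517)) = -951903/((-1/517*(-221/2))) = -951903/221/1034 = -951903*1034/221 = -984267702/221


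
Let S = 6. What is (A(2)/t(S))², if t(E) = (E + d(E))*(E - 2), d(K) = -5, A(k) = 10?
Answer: 25/4 ≈ 6.2500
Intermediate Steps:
t(E) = (-5 + E)*(-2 + E) (t(E) = (E - 5)*(E - 2) = (-5 + E)*(-2 + E))
(A(2)/t(S))² = (10/(10 + 6² - 7*6))² = (10/(10 + 36 - 42))² = (10/4)² = (10*(¼))² = (5/2)² = 25/4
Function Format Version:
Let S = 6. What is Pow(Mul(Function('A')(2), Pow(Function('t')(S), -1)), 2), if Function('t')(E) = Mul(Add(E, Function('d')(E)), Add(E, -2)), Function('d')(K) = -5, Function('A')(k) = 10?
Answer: Rational(25, 4) ≈ 6.2500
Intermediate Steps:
Function('t')(E) = Mul(Add(-5, E), Add(-2, E)) (Function('t')(E) = Mul(Add(E, -5), Add(E, -2)) = Mul(Add(-5, E), Add(-2, E)))
Pow(Mul(Function('A')(2), Pow(Function('t')(S), -1)), 2) = Pow(Mul(10, Pow(Add(10, Pow(6, 2), Mul(-7, 6)), -1)), 2) = Pow(Mul(10, Pow(Add(10, 36, -42), -1)), 2) = Pow(Mul(10, Pow(4, -1)), 2) = Pow(Mul(10, Rational(1, 4)), 2) = Pow(Rational(5, 2), 2) = Rational(25, 4)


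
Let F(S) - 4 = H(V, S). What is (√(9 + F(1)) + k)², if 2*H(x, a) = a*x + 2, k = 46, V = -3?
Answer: 4257/2 + 230*√2 ≈ 2453.8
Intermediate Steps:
H(x, a) = 1 + a*x/2 (H(x, a) = (a*x + 2)/2 = (2 + a*x)/2 = 1 + a*x/2)
F(S) = 5 - 3*S/2 (F(S) = 4 + (1 + (½)*S*(-3)) = 4 + (1 - 3*S/2) = 5 - 3*S/2)
(√(9 + F(1)) + k)² = (√(9 + (5 - 3/2*1)) + 46)² = (√(9 + (5 - 3/2)) + 46)² = (√(9 + 7/2) + 46)² = (√(25/2) + 46)² = (5*√2/2 + 46)² = (46 + 5*√2/2)²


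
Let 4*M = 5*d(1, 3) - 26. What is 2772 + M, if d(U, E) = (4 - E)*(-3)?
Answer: 11047/4 ≈ 2761.8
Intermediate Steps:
d(U, E) = -12 + 3*E
M = -41/4 (M = (5*(-12 + 3*3) - 26)/4 = (5*(-12 + 9) - 26)/4 = (5*(-3) - 26)/4 = (-15 - 26)/4 = (1/4)*(-41) = -41/4 ≈ -10.250)
2772 + M = 2772 - 41/4 = 11047/4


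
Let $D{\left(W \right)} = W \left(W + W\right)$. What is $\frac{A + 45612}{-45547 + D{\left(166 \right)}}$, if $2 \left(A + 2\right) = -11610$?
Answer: $\frac{7961}{1913} \approx 4.1615$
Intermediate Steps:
$D{\left(W \right)} = 2 W^{2}$ ($D{\left(W \right)} = W 2 W = 2 W^{2}$)
$A = -5807$ ($A = -2 + \frac{1}{2} \left(-11610\right) = -2 - 5805 = -5807$)
$\frac{A + 45612}{-45547 + D{\left(166 \right)}} = \frac{-5807 + 45612}{-45547 + 2 \cdot 166^{2}} = \frac{39805}{-45547 + 2 \cdot 27556} = \frac{39805}{-45547 + 55112} = \frac{39805}{9565} = 39805 \cdot \frac{1}{9565} = \frac{7961}{1913}$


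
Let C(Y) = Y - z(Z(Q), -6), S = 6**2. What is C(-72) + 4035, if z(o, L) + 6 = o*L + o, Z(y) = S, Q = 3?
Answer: 4149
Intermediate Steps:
S = 36
Z(y) = 36
z(o, L) = -6 + o + L*o (z(o, L) = -6 + (o*L + o) = -6 + (L*o + o) = -6 + (o + L*o) = -6 + o + L*o)
C(Y) = 186 + Y (C(Y) = Y - (-6 + 36 - 6*36) = Y - (-6 + 36 - 216) = Y - 1*(-186) = Y + 186 = 186 + Y)
C(-72) + 4035 = (186 - 72) + 4035 = 114 + 4035 = 4149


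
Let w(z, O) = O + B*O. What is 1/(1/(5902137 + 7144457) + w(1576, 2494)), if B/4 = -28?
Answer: -13046594/3611740803395 ≈ -3.6123e-6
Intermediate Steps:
B = -112 (B = 4*(-28) = -112)
w(z, O) = -111*O (w(z, O) = O - 112*O = -111*O)
1/(1/(5902137 + 7144457) + w(1576, 2494)) = 1/(1/(5902137 + 7144457) - 111*2494) = 1/(1/13046594 - 276834) = 1/(-3611740803395/13046594) = -13046594/3611740803395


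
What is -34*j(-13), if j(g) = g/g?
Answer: -34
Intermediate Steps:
j(g) = 1
-34*j(-13) = -34*1 = -34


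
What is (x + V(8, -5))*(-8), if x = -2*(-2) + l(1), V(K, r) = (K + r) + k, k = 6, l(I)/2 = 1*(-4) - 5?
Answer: 40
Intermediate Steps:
l(I) = -18 (l(I) = 2*(1*(-4) - 5) = 2*(-4 - 5) = 2*(-9) = -18)
V(K, r) = 6 + K + r (V(K, r) = (K + r) + 6 = 6 + K + r)
x = -14 (x = -2*(-2) - 18 = 4 - 18 = -14)
(x + V(8, -5))*(-8) = (-14 + (6 + 8 - 5))*(-8) = (-14 + 9)*(-8) = -5*(-8) = 40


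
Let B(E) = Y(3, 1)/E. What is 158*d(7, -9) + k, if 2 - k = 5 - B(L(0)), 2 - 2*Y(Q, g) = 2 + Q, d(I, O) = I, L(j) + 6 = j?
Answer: 4413/4 ≈ 1103.3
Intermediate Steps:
L(j) = -6 + j
Y(Q, g) = -Q/2 (Y(Q, g) = 1 - (2 + Q)/2 = 1 + (-1 - Q/2) = -Q/2)
B(E) = -3/(2*E) (B(E) = (-½*3)/E = -3/(2*E))
k = -11/4 (k = 2 - (5 - (-3)/(2*(-6 + 0))) = 2 - (5 - (-3)/(2*(-6))) = 2 - (5 - (-3)*(-1)/(2*6)) = 2 - (5 - 1*¼) = 2 - (5 - ¼) = 2 - 1*19/4 = 2 - 19/4 = -11/4 ≈ -2.7500)
158*d(7, -9) + k = 158*7 - 11/4 = 1106 - 11/4 = 4413/4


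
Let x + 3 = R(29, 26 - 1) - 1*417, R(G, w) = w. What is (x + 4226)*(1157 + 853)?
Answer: 7700310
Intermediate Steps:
x = -395 (x = -3 + ((26 - 1) - 1*417) = -3 + (25 - 417) = -3 - 392 = -395)
(x + 4226)*(1157 + 853) = (-395 + 4226)*(1157 + 853) = 3831*2010 = 7700310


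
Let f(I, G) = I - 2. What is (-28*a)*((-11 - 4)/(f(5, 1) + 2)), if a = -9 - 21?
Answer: -2520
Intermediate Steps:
f(I, G) = -2 + I
a = -30
(-28*a)*((-11 - 4)/(f(5, 1) + 2)) = (-28*(-30))*((-11 - 4)/((-2 + 5) + 2)) = 840*(-15/(3 + 2)) = 840*(-15/5) = 840*(-15*⅕) = 840*(-3) = -2520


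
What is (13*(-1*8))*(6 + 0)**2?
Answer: -3744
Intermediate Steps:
(13*(-1*8))*(6 + 0)**2 = (13*(-8))*6**2 = -104*36 = -3744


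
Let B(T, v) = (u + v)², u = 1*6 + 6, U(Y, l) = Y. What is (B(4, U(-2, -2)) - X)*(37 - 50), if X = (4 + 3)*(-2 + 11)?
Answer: -481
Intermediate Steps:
u = 12 (u = 6 + 6 = 12)
B(T, v) = (12 + v)²
X = 63 (X = 7*9 = 63)
(B(4, U(-2, -2)) - X)*(37 - 50) = ((12 - 2)² - 1*63)*(37 - 50) = (10² - 63)*(-13) = (100 - 63)*(-13) = 37*(-13) = -481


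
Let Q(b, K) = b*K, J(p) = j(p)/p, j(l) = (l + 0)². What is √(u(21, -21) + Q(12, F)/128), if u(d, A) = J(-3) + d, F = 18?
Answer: 3*√35/4 ≈ 4.4371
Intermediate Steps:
j(l) = l²
J(p) = p (J(p) = p²/p = p)
Q(b, K) = K*b
u(d, A) = -3 + d
√(u(21, -21) + Q(12, F)/128) = √((-3 + 21) + (18*12)/128) = √(18 + 216*(1/128)) = √(18 + 27/16) = √(315/16) = 3*√35/4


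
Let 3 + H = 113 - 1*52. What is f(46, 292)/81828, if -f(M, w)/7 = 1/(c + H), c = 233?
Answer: -7/23811948 ≈ -2.9397e-7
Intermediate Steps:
H = 58 (H = -3 + (113 - 1*52) = -3 + (113 - 52) = -3 + 61 = 58)
f(M, w) = -7/291 (f(M, w) = -7/(233 + 58) = -7/291)
f(46, 292)/81828 = -7/291/81828 = -7/291*1/81828 = -7/23811948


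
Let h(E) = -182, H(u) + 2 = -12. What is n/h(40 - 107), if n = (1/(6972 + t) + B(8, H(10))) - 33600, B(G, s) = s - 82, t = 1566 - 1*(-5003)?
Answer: 65182505/352066 ≈ 185.14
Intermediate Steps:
t = 6569 (t = 1566 + 5003 = 6569)
H(u) = -14 (H(u) = -2 - 12 = -14)
B(G, s) = -82 + s
n = -456277535/13541 (n = (1/(6972 + 6569) + (-82 - 14)) - 33600 = (1/13541 - 96) - 33600 = -1299935/13541 - 33600 = -456277535/13541 ≈ -33696.)
n/h(40 - 107) = -456277535/13541/(-182) = -456277535/13541*(-1/182) = 65182505/352066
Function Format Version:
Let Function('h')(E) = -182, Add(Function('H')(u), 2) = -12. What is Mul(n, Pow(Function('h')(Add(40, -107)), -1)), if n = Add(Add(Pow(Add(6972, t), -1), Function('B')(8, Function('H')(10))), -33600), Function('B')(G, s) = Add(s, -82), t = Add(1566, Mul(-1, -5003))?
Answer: Rational(65182505, 352066) ≈ 185.14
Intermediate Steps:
t = 6569 (t = Add(1566, 5003) = 6569)
Function('H')(u) = -14 (Function('H')(u) = Add(-2, -12) = -14)
Function('B')(G, s) = Add(-82, s)
n = Rational(-456277535, 13541) (n = Add(Add(Pow(Add(6972, 6569), -1), Add(-82, -14)), -33600) = Add(Add(Pow(13541, -1), -96), -33600) = Add(Add(Rational(1, 13541), -96), -33600) = Add(Rational(-1299935, 13541), -33600) = Rational(-456277535, 13541) ≈ -33696.)
Mul(n, Pow(Function('h')(Add(40, -107)), -1)) = Mul(Rational(-456277535, 13541), Pow(-182, -1)) = Mul(Rational(-456277535, 13541), Rational(-1, 182)) = Rational(65182505, 352066)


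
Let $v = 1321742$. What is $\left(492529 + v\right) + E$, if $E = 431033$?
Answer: $2245304$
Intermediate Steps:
$\left(492529 + v\right) + E = \left(492529 + 1321742\right) + 431033 = 1814271 + 431033 = 2245304$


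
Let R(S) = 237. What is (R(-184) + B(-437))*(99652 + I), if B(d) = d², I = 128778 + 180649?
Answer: 78218359274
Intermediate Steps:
I = 309427
(R(-184) + B(-437))*(99652 + I) = (237 + (-437)²)*(99652 + 309427) = (237 + 190969)*409079 = 191206*409079 = 78218359274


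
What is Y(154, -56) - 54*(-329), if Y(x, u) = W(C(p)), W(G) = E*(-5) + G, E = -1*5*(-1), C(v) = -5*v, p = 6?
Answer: 17711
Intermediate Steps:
E = 5 (E = -5*(-1) = 5)
W(G) = -25 + G (W(G) = 5*(-5) + G = -25 + G)
Y(x, u) = -55 (Y(x, u) = -25 - 5*6 = -25 - 30 = -55)
Y(154, -56) - 54*(-329) = -55 - 54*(-329) = -55 - 1*(-17766) = -55 + 17766 = 17711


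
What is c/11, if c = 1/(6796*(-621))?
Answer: -1/46423476 ≈ -2.1541e-8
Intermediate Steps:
c = -1/4220316 (c = (1/6796)*(-1/621) = -1/4220316 ≈ -2.3695e-7)
c/11 = -1/4220316/11 = -1/4220316*1/11 = -1/46423476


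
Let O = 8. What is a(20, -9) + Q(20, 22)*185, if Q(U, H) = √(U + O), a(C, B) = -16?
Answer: -16 + 370*√7 ≈ 962.93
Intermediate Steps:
Q(U, H) = √(8 + U) (Q(U, H) = √(U + 8) = √(8 + U))
a(20, -9) + Q(20, 22)*185 = -16 + √(8 + 20)*185 = -16 + √28*185 = -16 + (2*√7)*185 = -16 + 370*√7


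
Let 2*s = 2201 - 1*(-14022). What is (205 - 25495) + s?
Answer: -34357/2 ≈ -17179.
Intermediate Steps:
s = 16223/2 (s = (2201 - 1*(-14022))/2 = (2201 + 14022)/2 = (½)*16223 = 16223/2 ≈ 8111.5)
(205 - 25495) + s = (205 - 25495) + 16223/2 = -25290 + 16223/2 = -34357/2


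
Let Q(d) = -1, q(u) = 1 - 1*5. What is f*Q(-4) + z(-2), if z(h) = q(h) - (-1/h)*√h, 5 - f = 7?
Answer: -2 - I*√2/2 ≈ -2.0 - 0.70711*I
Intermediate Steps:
q(u) = -4 (q(u) = 1 - 5 = -4)
f = -2 (f = 5 - 1*7 = 5 - 7 = -2)
z(h) = -4 + h^(-½) (z(h) = -4 - (-1/h)*√h = -4 - (-1)/√h = -4 + h^(-½))
f*Q(-4) + z(-2) = -2*(-1) + (-4 + (-2)^(-½)) = 2 + (-4 - I*√2/2) = -2 - I*√2/2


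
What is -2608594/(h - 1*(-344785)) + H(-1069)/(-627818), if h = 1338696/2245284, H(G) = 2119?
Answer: -102188666959867417/13500556114649118 ≈ -7.5692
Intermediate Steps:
h = 37186/62369 (h = 1338696*(1/2245284) = 37186/62369 ≈ 0.59623)
-2608594/(h - 1*(-344785)) + H(-1069)/(-627818) = -2608594/(37186/62369 - 1*(-344785)) + 2119/(-627818) = -2608594/(37186/62369 + 344785) + 2119*(-1/627818) = -2608594/21503932851/62369 - 2119/627818 = -2608594*62369/21503932851 - 2119/627818 = -162695399186/21503932851 - 2119/627818 = -102188666959867417/13500556114649118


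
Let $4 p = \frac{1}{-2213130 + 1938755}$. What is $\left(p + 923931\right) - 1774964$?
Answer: $- \frac{934008717501}{1097500} \approx -8.5103 \cdot 10^{5}$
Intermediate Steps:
$p = - \frac{1}{1097500}$ ($p = \frac{1}{4 \left(-2213130 + 1938755\right)} = \frac{1}{4 \left(-274375\right)} = \frac{1}{4} \left(- \frac{1}{274375}\right) = - \frac{1}{1097500} \approx -9.1116 \cdot 10^{-7}$)
$\left(p + 923931\right) - 1774964 = \left(- \frac{1}{1097500} + 923931\right) - 1774964 = \frac{1014014272499}{1097500} - 1774964 = - \frac{934008717501}{1097500}$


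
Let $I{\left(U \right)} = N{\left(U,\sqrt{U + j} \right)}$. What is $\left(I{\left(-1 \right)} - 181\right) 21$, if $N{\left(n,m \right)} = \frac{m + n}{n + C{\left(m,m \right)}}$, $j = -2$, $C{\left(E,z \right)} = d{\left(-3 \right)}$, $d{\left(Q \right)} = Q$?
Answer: $- \frac{15183}{4} - \frac{21 i \sqrt{3}}{4} \approx -3795.8 - 9.0933 i$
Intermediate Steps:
$C{\left(E,z \right)} = -3$
$N{\left(n,m \right)} = \frac{m + n}{-3 + n}$ ($N{\left(n,m \right)} = \frac{m + n}{n - 3} = \frac{m + n}{-3 + n}$)
$I{\left(U \right)} = \frac{U + \sqrt{-2 + U}}{-3 + U}$ ($I{\left(U \right)} = \frac{\sqrt{U - 2} + U}{-3 + U} = \frac{\sqrt{-2 + U} + U}{-3 + U} = \frac{U + \sqrt{-2 + U}}{-3 + U}$)
$\left(I{\left(-1 \right)} - 181\right) 21 = \left(\frac{-1 + \sqrt{-2 - 1}}{-3 - 1} - 181\right) 21 = \left(\frac{-1 + \sqrt{-3}}{-4} - 181\right) 21 = \left(- \frac{-1 + i \sqrt{3}}{4} - 181\right) 21 = \left(\left(\frac{1}{4} - \frac{i \sqrt{3}}{4}\right) - 181\right) 21 = \left(- \frac{723}{4} - \frac{i \sqrt{3}}{4}\right) 21 = - \frac{15183}{4} - \frac{21 i \sqrt{3}}{4}$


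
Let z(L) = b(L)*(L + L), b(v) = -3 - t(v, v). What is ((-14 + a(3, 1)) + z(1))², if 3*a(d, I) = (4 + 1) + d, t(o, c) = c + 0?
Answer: 3364/9 ≈ 373.78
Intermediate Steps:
t(o, c) = c
a(d, I) = 5/3 + d/3 (a(d, I) = ((4 + 1) + d)/3 = (5 + d)/3 = 5/3 + d/3)
b(v) = -3 - v
z(L) = 2*L*(-3 - L) (z(L) = (-3 - L)*(L + L) = (-3 - L)*(2*L) = 2*L*(-3 - L))
((-14 + a(3, 1)) + z(1))² = ((-14 + (5/3 + (⅓)*3)) - 2*1*(3 + 1))² = ((-14 + (5/3 + 1)) - 2*1*4)² = ((-14 + 8/3) - 8)² = (-34/3 - 8)² = (-58/3)² = 3364/9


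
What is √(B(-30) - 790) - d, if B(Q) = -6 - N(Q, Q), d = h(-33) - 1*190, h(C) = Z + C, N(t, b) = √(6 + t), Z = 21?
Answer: 202 + √(-796 - 2*I*√6) ≈ 202.09 - 28.214*I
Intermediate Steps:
h(C) = 21 + C
d = -202 (d = (21 - 33) - 1*190 = -12 - 190 = -202)
B(Q) = -6 - √(6 + Q)
√(B(-30) - 790) - d = √((-6 - √(6 - 30)) - 790) - 1*(-202) = √((-6 - √(-24)) - 790) + 202 = √((-6 - 2*I*√6) - 790) + 202 = √(-796 - 2*I*√6) + 202 = 202 + √(-796 - 2*I*√6)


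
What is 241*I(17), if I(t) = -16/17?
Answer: -3856/17 ≈ -226.82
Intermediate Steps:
I(t) = -16/17 (I(t) = -16*1/17 = -16/17)
241*I(17) = 241*(-16/17) = -3856/17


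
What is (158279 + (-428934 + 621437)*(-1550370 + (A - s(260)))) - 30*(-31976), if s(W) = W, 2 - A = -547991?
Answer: -193009512852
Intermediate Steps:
A = 547993 (A = 2 - 1*(-547991) = 2 + 547991 = 547993)
(158279 + (-428934 + 621437)*(-1550370 + (A - s(260)))) - 30*(-31976) = (158279 + (-428934 + 621437)*(-1550370 + (547993 - 1*260))) - 30*(-31976) = (158279 + 192503*(-1550370 + (547993 - 260))) + 959280 = (158279 + 192503*(-1550370 + 547733)) + 959280 = (158279 + 192503*(-1002637)) + 959280 = (158279 - 193010630411) + 959280 = -193010472132 + 959280 = -193009512852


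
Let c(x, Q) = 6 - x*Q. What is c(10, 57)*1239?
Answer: -698796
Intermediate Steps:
c(x, Q) = 6 - Q*x
c(10, 57)*1239 = (6 - 1*57*10)*1239 = (6 - 570)*1239 = -564*1239 = -698796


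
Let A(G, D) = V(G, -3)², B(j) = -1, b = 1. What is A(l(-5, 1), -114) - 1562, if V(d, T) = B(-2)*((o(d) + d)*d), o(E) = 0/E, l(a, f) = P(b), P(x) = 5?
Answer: -937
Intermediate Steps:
l(a, f) = 5
o(E) = 0
V(d, T) = -d² (V(d, T) = -(0 + d)*d = -d*d = -d²)
A(G, D) = G⁴ (A(G, D) = (-G²)² = G⁴)
A(l(-5, 1), -114) - 1562 = 5⁴ - 1562 = 625 - 1562 = -937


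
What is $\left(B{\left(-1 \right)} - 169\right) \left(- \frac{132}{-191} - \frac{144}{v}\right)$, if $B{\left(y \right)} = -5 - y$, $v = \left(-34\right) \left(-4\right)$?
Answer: $\frac{206562}{3247} \approx 63.616$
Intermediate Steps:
$v = 136$
$\left(B{\left(-1 \right)} - 169\right) \left(- \frac{132}{-191} - \frac{144}{v}\right) = \left(\left(-5 - -1\right) - 169\right) \left(- \frac{132}{-191} - \frac{144}{136}\right) = \left(\left(-5 + 1\right) - 169\right) \left(\left(-132\right) \left(- \frac{1}{191}\right) - \frac{18}{17}\right) = \left(-4 - 169\right) \left(\frac{132}{191} - \frac{18}{17}\right) = \left(-173\right) \left(- \frac{1194}{3247}\right) = \frac{206562}{3247}$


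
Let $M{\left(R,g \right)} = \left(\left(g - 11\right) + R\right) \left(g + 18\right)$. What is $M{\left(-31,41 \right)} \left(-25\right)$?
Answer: $1475$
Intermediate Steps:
$M{\left(R,g \right)} = \left(18 + g\right) \left(-11 + R + g\right)$ ($M{\left(R,g \right)} = \left(\left(-11 + g\right) + R\right) \left(18 + g\right) = \left(-11 + R + g\right) \left(18 + g\right) = \left(18 + g\right) \left(-11 + R + g\right)$)
$M{\left(-31,41 \right)} \left(-25\right) = \left(-198 + 41^{2} + 7 \cdot 41 + 18 \left(-31\right) - 1271\right) \left(-25\right) = \left(-198 + 1681 + 287 - 558 - 1271\right) \left(-25\right) = \left(-59\right) \left(-25\right) = 1475$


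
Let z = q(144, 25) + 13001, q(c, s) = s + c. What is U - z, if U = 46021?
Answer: 32851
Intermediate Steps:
q(c, s) = c + s
z = 13170 (z = (144 + 25) + 13001 = 169 + 13001 = 13170)
U - z = 46021 - 1*13170 = 46021 - 13170 = 32851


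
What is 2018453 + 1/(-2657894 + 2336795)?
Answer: 648123239846/321099 ≈ 2.0185e+6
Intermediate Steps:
2018453 + 1/(-2657894 + 2336795) = 2018453 + 1/(-321099) = 2018453 - 1/321099 = 648123239846/321099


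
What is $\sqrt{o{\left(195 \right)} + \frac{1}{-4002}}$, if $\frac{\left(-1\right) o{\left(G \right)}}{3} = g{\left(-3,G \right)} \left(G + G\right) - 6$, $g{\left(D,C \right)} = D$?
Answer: $\frac{\sqrt{56504458110}}{4002} \approx 59.397$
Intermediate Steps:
$o{\left(G \right)} = 18 + 18 G$ ($o{\left(G \right)} = - 3 \left(- 3 \left(G + G\right) - 6\right) = - 3 \left(- 3 \cdot 2 G - 6\right) = - 3 \left(- 6 G - 6\right) = - 3 \left(-6 - 6 G\right) = 18 + 18 G$)
$\sqrt{o{\left(195 \right)} + \frac{1}{-4002}} = \sqrt{\left(18 + 18 \cdot 195\right) + \frac{1}{-4002}} = \sqrt{\left(18 + 3510\right) - \frac{1}{4002}} = \sqrt{3528 - \frac{1}{4002}} = \sqrt{\frac{14119055}{4002}} = \frac{\sqrt{56504458110}}{4002}$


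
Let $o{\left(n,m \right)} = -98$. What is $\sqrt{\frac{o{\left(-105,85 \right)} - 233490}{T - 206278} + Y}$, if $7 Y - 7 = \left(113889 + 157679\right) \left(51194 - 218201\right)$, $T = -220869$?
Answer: $\frac{i \sqrt{1182142821956296395867}}{427147} \approx 80493.0 i$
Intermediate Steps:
$Y = - \frac{45353756969}{7}$ ($Y = 1 + \frac{\left(113889 + 157679\right) \left(51194 - 218201\right)}{7} = 1 + \frac{271568 \left(-167007\right)}{7} = 1 + \frac{1}{7} \left(-45353756976\right) = 1 - \frac{45353756976}{7} = - \frac{45353756969}{7} \approx -6.4791 \cdot 10^{9}$)
$\sqrt{\frac{o{\left(-105,85 \right)} - 233490}{T - 206278} + Y} = \sqrt{\frac{-98 - 233490}{-220869 - 206278} - \frac{45353756969}{7}} = \sqrt{- \frac{233588}{-427147} - \frac{45353756969}{7}} = \sqrt{\left(-233588\right) \left(- \frac{1}{427147}\right) - \frac{45353756969}{7}} = \sqrt{\frac{233588}{427147} - \frac{45353756969}{7}} = \sqrt{- \frac{2767531603771761}{427147}} = \frac{i \sqrt{1182142821956296395867}}{427147}$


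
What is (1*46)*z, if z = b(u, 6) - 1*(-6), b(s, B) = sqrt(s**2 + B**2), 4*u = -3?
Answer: 276 + 69*sqrt(65)/2 ≈ 554.15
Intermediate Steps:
u = -3/4 (u = (1/4)*(-3) = -3/4 ≈ -0.75000)
b(s, B) = sqrt(B**2 + s**2)
z = 6 + 3*sqrt(65)/4 (z = sqrt(6**2 + (-3/4)**2) - 1*(-6) = sqrt(36 + 9/16) + 6 = sqrt(585/16) + 6 = 3*sqrt(65)/4 + 6 = 6 + 3*sqrt(65)/4 ≈ 12.047)
(1*46)*z = (1*46)*(6 + 3*sqrt(65)/4) = 46*(6 + 3*sqrt(65)/4) = 276 + 69*sqrt(65)/2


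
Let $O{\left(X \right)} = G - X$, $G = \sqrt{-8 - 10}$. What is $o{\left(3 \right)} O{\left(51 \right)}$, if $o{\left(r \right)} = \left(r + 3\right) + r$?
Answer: $-459 + 27 i \sqrt{2} \approx -459.0 + 38.184 i$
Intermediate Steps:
$G = 3 i \sqrt{2}$ ($G = \sqrt{-18} = 3 i \sqrt{2} \approx 4.2426 i$)
$o{\left(r \right)} = 3 + 2 r$ ($o{\left(r \right)} = \left(3 + r\right) + r = 3 + 2 r$)
$O{\left(X \right)} = - X + 3 i \sqrt{2}$ ($O{\left(X \right)} = 3 i \sqrt{2} - X = - X + 3 i \sqrt{2}$)
$o{\left(3 \right)} O{\left(51 \right)} = \left(3 + 2 \cdot 3\right) \left(\left(-1\right) 51 + 3 i \sqrt{2}\right) = \left(3 + 6\right) \left(-51 + 3 i \sqrt{2}\right) = 9 \left(-51 + 3 i \sqrt{2}\right) = -459 + 27 i \sqrt{2}$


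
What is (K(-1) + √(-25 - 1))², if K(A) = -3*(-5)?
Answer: (15 + I*√26)² ≈ 199.0 + 152.97*I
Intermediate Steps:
K(A) = 15
(K(-1) + √(-25 - 1))² = (15 + √(-25 - 1))² = (15 + √(-26))² = (15 + I*√26)²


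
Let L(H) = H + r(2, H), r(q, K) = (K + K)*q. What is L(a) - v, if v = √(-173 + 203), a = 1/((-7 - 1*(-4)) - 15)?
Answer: -5/18 - √30 ≈ -5.7550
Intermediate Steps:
r(q, K) = 2*K*q (r(q, K) = (2*K)*q = 2*K*q)
a = -1/18 (a = 1/((-7 + 4) - 15) = 1/(-3 - 15) = 1/(-18) = -1/18 ≈ -0.055556)
L(H) = 5*H (L(H) = H + 2*H*2 = H + 4*H = 5*H)
v = √30 ≈ 5.4772
L(a) - v = 5*(-1/18) - √30 = -5/18 - √30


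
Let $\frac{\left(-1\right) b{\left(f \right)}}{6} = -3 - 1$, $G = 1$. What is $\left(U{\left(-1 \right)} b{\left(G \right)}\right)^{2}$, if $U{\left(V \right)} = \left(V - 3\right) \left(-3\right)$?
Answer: $82944$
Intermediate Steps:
$b{\left(f \right)} = 24$ ($b{\left(f \right)} = - 6 \left(-3 - 1\right) = \left(-6\right) \left(-4\right) = 24$)
$U{\left(V \right)} = 9 - 3 V$ ($U{\left(V \right)} = \left(-3 + V\right) \left(-3\right) = 9 - 3 V$)
$\left(U{\left(-1 \right)} b{\left(G \right)}\right)^{2} = \left(\left(9 - -3\right) 24\right)^{2} = \left(\left(9 + 3\right) 24\right)^{2} = \left(12 \cdot 24\right)^{2} = 288^{2} = 82944$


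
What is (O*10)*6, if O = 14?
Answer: 840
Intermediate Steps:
(O*10)*6 = (14*10)*6 = 140*6 = 840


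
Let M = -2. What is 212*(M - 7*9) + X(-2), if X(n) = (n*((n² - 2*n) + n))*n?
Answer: -13756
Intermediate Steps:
X(n) = n²*(n² - n) (X(n) = (n*(n² - n))*n = n²*(n² - n))
212*(M - 7*9) + X(-2) = 212*(-2 - 7*9) + (-2)³*(-1 - 2) = 212*(-2 - 63) - 8*(-3) = 212*(-65) + 24 = -13780 + 24 = -13756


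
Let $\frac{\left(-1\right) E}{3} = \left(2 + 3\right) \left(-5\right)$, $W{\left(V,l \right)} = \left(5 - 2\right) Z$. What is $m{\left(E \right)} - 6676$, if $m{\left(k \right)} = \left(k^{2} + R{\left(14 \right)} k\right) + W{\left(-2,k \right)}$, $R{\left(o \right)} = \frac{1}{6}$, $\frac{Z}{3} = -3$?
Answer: $- \frac{2131}{2} \approx -1065.5$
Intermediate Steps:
$Z = -9$ ($Z = 3 \left(-3\right) = -9$)
$W{\left(V,l \right)} = -27$ ($W{\left(V,l \right)} = \left(5 - 2\right) \left(-9\right) = 3 \left(-9\right) = -27$)
$R{\left(o \right)} = \frac{1}{6}$
$E = 75$ ($E = - 3 \left(2 + 3\right) \left(-5\right) = - 3 \cdot 5 \left(-5\right) = \left(-3\right) \left(-25\right) = 75$)
$m{\left(k \right)} = -27 + k^{2} + \frac{k}{6}$ ($m{\left(k \right)} = \left(k^{2} + \frac{k}{6}\right) - 27 = -27 + k^{2} + \frac{k}{6}$)
$m{\left(E \right)} - 6676 = \left(-27 + 75^{2} + \frac{1}{6} \cdot 75\right) - 6676 = \left(-27 + 5625 + \frac{25}{2}\right) - 6676 = \frac{11221}{2} - 6676 = - \frac{2131}{2}$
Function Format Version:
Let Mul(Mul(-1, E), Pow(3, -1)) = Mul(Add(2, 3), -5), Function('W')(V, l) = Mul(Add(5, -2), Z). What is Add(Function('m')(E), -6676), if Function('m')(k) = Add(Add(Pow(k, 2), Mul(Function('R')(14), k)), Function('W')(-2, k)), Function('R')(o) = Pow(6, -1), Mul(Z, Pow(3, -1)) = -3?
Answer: Rational(-2131, 2) ≈ -1065.5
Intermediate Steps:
Z = -9 (Z = Mul(3, -3) = -9)
Function('W')(V, l) = -27 (Function('W')(V, l) = Mul(Add(5, -2), -9) = Mul(3, -9) = -27)
Function('R')(o) = Rational(1, 6)
E = 75 (E = Mul(-3, Mul(Add(2, 3), -5)) = Mul(-3, Mul(5, -5)) = Mul(-3, -25) = 75)
Function('m')(k) = Add(-27, Pow(k, 2), Mul(Rational(1, 6), k)) (Function('m')(k) = Add(Add(Pow(k, 2), Mul(Rational(1, 6), k)), -27) = Add(-27, Pow(k, 2), Mul(Rational(1, 6), k)))
Add(Function('m')(E), -6676) = Add(Add(-27, Pow(75, 2), Mul(Rational(1, 6), 75)), -6676) = Add(Add(-27, 5625, Rational(25, 2)), -6676) = Add(Rational(11221, 2), -6676) = Rational(-2131, 2)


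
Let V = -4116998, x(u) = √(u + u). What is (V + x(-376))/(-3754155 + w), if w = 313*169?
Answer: 2058499/1850629 - 2*I*√47/1850629 ≈ 1.1123 - 7.409e-6*I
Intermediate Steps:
x(u) = √2*√u (x(u) = √(2*u) = √2*√u)
w = 52897
(V + x(-376))/(-3754155 + w) = (-4116998 + √2*√(-376))/(-3754155 + 52897) = (-4116998 + √2*(2*I*√94))/(-3701258) = (-4116998 + 4*I*√47)*(-1/3701258) = 2058499/1850629 - 2*I*√47/1850629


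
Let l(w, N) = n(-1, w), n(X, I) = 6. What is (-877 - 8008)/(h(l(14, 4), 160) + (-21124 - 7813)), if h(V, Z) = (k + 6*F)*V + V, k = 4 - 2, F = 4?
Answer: 1777/5755 ≈ 0.30877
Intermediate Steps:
l(w, N) = 6
k = 2
h(V, Z) = 27*V (h(V, Z) = (2 + 6*4)*V + V = (2 + 24)*V + V = 26*V + V = 27*V)
(-877 - 8008)/(h(l(14, 4), 160) + (-21124 - 7813)) = (-877 - 8008)/(27*6 + (-21124 - 7813)) = -8885/(162 - 28937) = -8885/(-28775) = -8885*(-1/28775) = 1777/5755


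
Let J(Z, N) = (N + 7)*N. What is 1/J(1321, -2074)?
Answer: 1/4286958 ≈ 2.3327e-7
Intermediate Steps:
J(Z, N) = N*(7 + N) (J(Z, N) = (7 + N)*N = N*(7 + N))
1/J(1321, -2074) = 1/(-2074*(7 - 2074)) = 1/(-2074*(-2067)) = 1/4286958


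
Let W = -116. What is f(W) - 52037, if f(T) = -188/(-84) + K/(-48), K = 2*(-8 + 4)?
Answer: -2185453/42 ≈ -52035.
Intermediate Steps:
K = -8 (K = 2*(-4) = -8)
f(T) = 101/42 (f(T) = -188/(-84) - 8/(-48) = -188*(-1/84) - 8*(-1/48) = 47/21 + ⅙ = 101/42)
f(W) - 52037 = 101/42 - 52037 = -2185453/42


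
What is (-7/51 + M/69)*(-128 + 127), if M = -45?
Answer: 926/1173 ≈ 0.78943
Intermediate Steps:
(-7/51 + M/69)*(-128 + 127) = (-7/51 - 45/69)*(-128 + 127) = (-7*1/51 - 45*1/69)*(-1) = (-7/51 - 15/23)*(-1) = -926/1173*(-1) = 926/1173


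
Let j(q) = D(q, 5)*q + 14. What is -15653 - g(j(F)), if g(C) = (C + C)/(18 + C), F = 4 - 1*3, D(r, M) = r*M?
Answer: -579199/37 ≈ -15654.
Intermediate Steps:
D(r, M) = M*r
F = 1 (F = 4 - 3 = 1)
j(q) = 14 + 5*q**2 (j(q) = (5*q)*q + 14 = 5*q**2 + 14 = 14 + 5*q**2)
g(C) = 2*C/(18 + C) (g(C) = (2*C)/(18 + C) = 2*C/(18 + C))
-15653 - g(j(F)) = -15653 - 2*(14 + 5*1**2)/(18 + (14 + 5*1**2)) = -15653 - 2*(14 + 5*1)/(18 + (14 + 5*1)) = -15653 - 2*(14 + 5)/(18 + (14 + 5)) = -15653 - 2*19/(18 + 19) = -15653 - 2*19/37 = -15653 - 1*38/37 = -15653 - 38/37 = -579199/37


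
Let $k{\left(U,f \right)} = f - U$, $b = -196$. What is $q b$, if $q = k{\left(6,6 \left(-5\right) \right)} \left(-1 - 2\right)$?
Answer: $-21168$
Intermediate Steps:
$q = 108$ ($q = \left(6 \left(-5\right) - 6\right) \left(-1 - 2\right) = \left(-30 - 6\right) \left(-3\right) = \left(-36\right) \left(-3\right) = 108$)
$q b = 108 \left(-196\right) = -21168$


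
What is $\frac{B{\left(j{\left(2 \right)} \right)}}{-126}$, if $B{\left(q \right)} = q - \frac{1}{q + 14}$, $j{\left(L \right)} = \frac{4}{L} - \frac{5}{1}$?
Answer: $\frac{17}{693} \approx 0.024531$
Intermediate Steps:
$j{\left(L \right)} = -5 + \frac{4}{L}$ ($j{\left(L \right)} = \frac{4}{L} - 5 = -5 + \frac{4}{L}$)
$B{\left(q \right)} = q - \frac{1}{14 + q}$
$\frac{B{\left(j{\left(2 \right)} \right)}}{-126} = \frac{\frac{1}{14 - \left(5 - \frac{4}{2}\right)} \left(-1 + \left(-5 + \frac{4}{2}\right)^{2} + 14 \left(-5 + \frac{4}{2}\right)\right)}{-126} = \frac{-1 + \left(-5 + 4 \cdot \frac{1}{2}\right)^{2} + 14 \left(-5 + 4 \cdot \frac{1}{2}\right)}{14 + \left(-5 + 4 \cdot \frac{1}{2}\right)} \left(- \frac{1}{126}\right) = \frac{-1 + \left(-5 + 2\right)^{2} + 14 \left(-5 + 2\right)}{14 + \left(-5 + 2\right)} \left(- \frac{1}{126}\right) = \frac{-1 + \left(-3\right)^{2} + 14 \left(-3\right)}{14 - 3} \left(- \frac{1}{126}\right) = \frac{-1 + 9 - 42}{11} \left(- \frac{1}{126}\right) = \frac{1}{11} \left(-34\right) \left(- \frac{1}{126}\right) = \left(- \frac{34}{11}\right) \left(- \frac{1}{126}\right) = \frac{17}{693}$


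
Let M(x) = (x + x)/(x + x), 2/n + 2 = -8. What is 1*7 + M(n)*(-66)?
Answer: -59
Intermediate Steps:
n = -⅕ (n = 2/(-2 - 8) = 2/(-10) = 2*(-⅒) = -⅕ ≈ -0.20000)
M(x) = 1 (M(x) = (2*x)/((2*x)) = (2*x)*(1/(2*x)) = 1)
1*7 + M(n)*(-66) = 1*7 + 1*(-66) = 7 - 66 = -59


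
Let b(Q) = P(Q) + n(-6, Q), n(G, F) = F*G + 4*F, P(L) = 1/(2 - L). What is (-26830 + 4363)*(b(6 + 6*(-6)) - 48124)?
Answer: 34555301949/32 ≈ 1.0799e+9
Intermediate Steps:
n(G, F) = 4*F + F*G
b(Q) = -1/(-2 + Q) - 2*Q (b(Q) = -1/(-2 + Q) + Q*(4 - 6) = -1/(-2 + Q) + Q*(-2) = -1/(-2 + Q) - 2*Q)
(-26830 + 4363)*(b(6 + 6*(-6)) - 48124) = (-26830 + 4363)*((-1 - 2*(6 + 6*(-6))*(-2 + (6 + 6*(-6))))/(-2 + (6 + 6*(-6))) - 48124) = -22467*((-1 - 2*(6 - 36)*(-2 + (6 - 36)))/(-2 + (6 - 36)) - 48124) = -22467*((-1 - 2*(-30)*(-2 - 30))/(-2 - 30) - 48124) = -22467*((-1 - 2*(-30)*(-32))/(-32) - 48124) = -22467*(-(-1 - 1920)/32 - 48124) = -22467*(-1/32*(-1921) - 48124) = -22467*(1921/32 - 48124) = -22467*(-1538047/32) = 34555301949/32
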